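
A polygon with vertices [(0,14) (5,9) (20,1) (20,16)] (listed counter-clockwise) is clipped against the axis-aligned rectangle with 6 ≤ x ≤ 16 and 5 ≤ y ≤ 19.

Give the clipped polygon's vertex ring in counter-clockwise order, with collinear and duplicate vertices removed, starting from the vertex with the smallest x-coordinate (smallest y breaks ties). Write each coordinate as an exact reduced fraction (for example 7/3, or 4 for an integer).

1. After x ≥ 6: [(6,73/5) (6,127/15) (20,1) (20,16)]
2. After x ≤ 16: [(16,78/5) (6,73/5) (6,127/15) (16,47/15)]
3. After y ≥ 5: [(16,5) (16,78/5) (6,73/5) (6,127/15) (25/2,5)]
4. After y ≤ 19: [(16,5) (16,78/5) (6,73/5) (6,127/15) (25/2,5)]
5. Canonical ring: [(6,127/15) (25/2,5) (16,5) (16,78/5) (6,73/5)]

Clipped polygon: [(6,127/15) (25/2,5) (16,5) (16,78/5) (6,73/5)]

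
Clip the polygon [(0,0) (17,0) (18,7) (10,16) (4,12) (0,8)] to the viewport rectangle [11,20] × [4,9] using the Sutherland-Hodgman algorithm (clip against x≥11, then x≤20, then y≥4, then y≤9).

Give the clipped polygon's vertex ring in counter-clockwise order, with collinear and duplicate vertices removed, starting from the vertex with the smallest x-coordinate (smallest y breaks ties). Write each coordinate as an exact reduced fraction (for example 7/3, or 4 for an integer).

Clipped polygon: [(11,4) (123/7,4) (18,7) (146/9,9) (11,9)]

1. After x ≥ 11: [(11,0) (17,0) (18,7) (11,119/8)]
2. After x ≤ 20: [(11,0) (17,0) (18,7) (11,119/8)]
3. After y ≥ 4: [(11,4) (123/7,4) (18,7) (11,119/8)]
4. After y ≤ 9: [(11,9) (11,4) (123/7,4) (18,7) (146/9,9)]
5. Canonical ring: [(11,4) (123/7,4) (18,7) (146/9,9) (11,9)]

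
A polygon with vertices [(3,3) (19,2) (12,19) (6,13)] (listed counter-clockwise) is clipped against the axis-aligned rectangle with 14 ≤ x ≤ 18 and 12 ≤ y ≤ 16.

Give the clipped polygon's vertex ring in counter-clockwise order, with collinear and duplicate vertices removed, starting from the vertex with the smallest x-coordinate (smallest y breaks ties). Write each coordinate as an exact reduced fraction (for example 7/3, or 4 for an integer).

Clipped polygon: [(14,12) (253/17,12) (14,99/7)]

1. After x ≥ 14: [(14,37/16) (19,2) (14,99/7)]
2. After x ≤ 18: [(14,37/16) (18,33/16) (18,31/7) (14,99/7)]
3. After y ≥ 12: [(14,12) (253/17,12) (14,99/7)]
4. After y ≤ 16: [(14,12) (253/17,12) (14,99/7)]
5. Canonical ring: [(14,12) (253/17,12) (14,99/7)]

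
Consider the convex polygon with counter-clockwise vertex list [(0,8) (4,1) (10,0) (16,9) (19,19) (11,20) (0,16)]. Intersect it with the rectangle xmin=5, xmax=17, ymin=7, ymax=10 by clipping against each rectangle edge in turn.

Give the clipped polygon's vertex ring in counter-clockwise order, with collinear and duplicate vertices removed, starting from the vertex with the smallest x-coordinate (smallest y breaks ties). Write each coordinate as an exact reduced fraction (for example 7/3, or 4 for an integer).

1. After x ≥ 5: [(5,5/6) (10,0) (16,9) (19,19) (11,20) (5,196/11)]
2. After x ≤ 17: [(5,5/6) (10,0) (16,9) (17,37/3) (17,77/4) (11,20) (5,196/11)]
3. After y ≥ 7: [(5,7) (44/3,7) (16,9) (17,37/3) (17,77/4) (11,20) (5,196/11)]
4. After y ≤ 10: [(5,10) (5,7) (44/3,7) (16,9) (163/10,10)]
5. Canonical ring: [(5,7) (44/3,7) (16,9) (163/10,10) (5,10)]

Clipped polygon: [(5,7) (44/3,7) (16,9) (163/10,10) (5,10)]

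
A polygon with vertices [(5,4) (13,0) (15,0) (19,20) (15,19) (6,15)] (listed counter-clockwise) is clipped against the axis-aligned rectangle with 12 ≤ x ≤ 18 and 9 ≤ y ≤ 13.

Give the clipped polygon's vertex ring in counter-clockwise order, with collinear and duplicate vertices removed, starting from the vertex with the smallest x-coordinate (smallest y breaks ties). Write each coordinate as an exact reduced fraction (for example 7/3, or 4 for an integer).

1. After x ≥ 12: [(12,1/2) (13,0) (15,0) (19,20) (15,19) (12,53/3)]
2. After x ≤ 18: [(12,1/2) (13,0) (15,0) (18,15) (18,79/4) (15,19) (12,53/3)]
3. After y ≥ 9: [(12,9) (84/5,9) (18,15) (18,79/4) (15,19) (12,53/3)]
4. After y ≤ 13: [(12,13) (12,9) (84/5,9) (88/5,13)]
5. Canonical ring: [(12,9) (84/5,9) (88/5,13) (12,13)]

Clipped polygon: [(12,9) (84/5,9) (88/5,13) (12,13)]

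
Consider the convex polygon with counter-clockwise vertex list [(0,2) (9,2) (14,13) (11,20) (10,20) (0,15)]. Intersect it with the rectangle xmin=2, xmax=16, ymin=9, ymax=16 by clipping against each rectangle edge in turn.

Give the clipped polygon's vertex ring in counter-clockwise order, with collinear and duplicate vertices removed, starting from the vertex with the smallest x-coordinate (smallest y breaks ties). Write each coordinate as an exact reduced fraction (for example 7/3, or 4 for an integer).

Clipped polygon: [(2,9) (134/11,9) (14,13) (89/7,16) (2,16)]

1. After x ≥ 2: [(2,2) (9,2) (14,13) (11,20) (10,20) (2,16)]
2. After x ≤ 16: [(2,2) (9,2) (14,13) (11,20) (10,20) (2,16)]
3. After y ≥ 9: [(2,9) (134/11,9) (14,13) (11,20) (10,20) (2,16)]
4. After y ≤ 16: [(2,9) (134/11,9) (14,13) (89/7,16) (2,16) (2,16)]
5. Canonical ring: [(2,9) (134/11,9) (14,13) (89/7,16) (2,16)]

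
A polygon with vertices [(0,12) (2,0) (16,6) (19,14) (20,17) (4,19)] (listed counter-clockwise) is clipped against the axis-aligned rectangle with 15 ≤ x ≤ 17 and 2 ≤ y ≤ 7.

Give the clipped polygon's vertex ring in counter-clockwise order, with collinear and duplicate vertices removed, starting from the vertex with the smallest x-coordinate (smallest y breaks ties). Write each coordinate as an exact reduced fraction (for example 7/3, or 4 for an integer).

1. After x ≥ 15: [(15,39/7) (16,6) (19,14) (20,17) (15,141/8)]
2. After x ≤ 17: [(15,39/7) (16,6) (17,26/3) (17,139/8) (15,141/8)]
3. After y ≥ 2: [(15,39/7) (16,6) (17,26/3) (17,139/8) (15,141/8)]
4. After y ≤ 7: [(15,7) (15,39/7) (16,6) (131/8,7)]
5. Canonical ring: [(15,39/7) (16,6) (131/8,7) (15,7)]

Clipped polygon: [(15,39/7) (16,6) (131/8,7) (15,7)]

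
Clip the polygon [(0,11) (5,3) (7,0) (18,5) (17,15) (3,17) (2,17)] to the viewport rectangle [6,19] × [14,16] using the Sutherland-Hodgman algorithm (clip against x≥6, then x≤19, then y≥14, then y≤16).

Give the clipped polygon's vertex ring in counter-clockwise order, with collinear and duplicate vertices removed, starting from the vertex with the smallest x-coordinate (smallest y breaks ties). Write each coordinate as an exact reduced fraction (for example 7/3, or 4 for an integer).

1. After x ≥ 6: [(6,3/2) (7,0) (18,5) (17,15) (6,116/7)]
2. After x ≤ 19: [(6,3/2) (7,0) (18,5) (17,15) (6,116/7)]
3. After y ≥ 14: [(6,14) (171/10,14) (17,15) (6,116/7)]
4. After y ≤ 16: [(6,16) (6,14) (171/10,14) (17,15) (10,16)]
5. Canonical ring: [(6,14) (171/10,14) (17,15) (10,16) (6,16)]

Clipped polygon: [(6,14) (171/10,14) (17,15) (10,16) (6,16)]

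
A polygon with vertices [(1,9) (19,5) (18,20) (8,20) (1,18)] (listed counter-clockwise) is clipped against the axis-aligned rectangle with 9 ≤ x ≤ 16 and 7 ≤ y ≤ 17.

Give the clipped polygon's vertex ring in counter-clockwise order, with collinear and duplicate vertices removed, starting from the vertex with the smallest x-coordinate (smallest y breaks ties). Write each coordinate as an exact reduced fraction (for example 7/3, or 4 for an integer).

1. After x ≥ 9: [(9,65/9) (19,5) (18,20) (9,20)]
2. After x ≤ 16: [(9,65/9) (16,17/3) (16,20) (9,20)]
3. After y ≥ 7: [(9,65/9) (10,7) (16,7) (16,20) (9,20)]
4. After y ≤ 17: [(9,17) (9,65/9) (10,7) (16,7) (16,17)]
5. Canonical ring: [(9,65/9) (10,7) (16,7) (16,17) (9,17)]

Clipped polygon: [(9,65/9) (10,7) (16,7) (16,17) (9,17)]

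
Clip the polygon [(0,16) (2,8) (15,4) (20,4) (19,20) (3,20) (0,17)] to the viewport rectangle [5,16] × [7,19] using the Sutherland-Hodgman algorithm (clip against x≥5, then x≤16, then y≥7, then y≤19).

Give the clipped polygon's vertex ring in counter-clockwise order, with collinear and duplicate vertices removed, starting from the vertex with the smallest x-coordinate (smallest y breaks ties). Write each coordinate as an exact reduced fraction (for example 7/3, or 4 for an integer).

1. After x ≥ 5: [(5,92/13) (15,4) (20,4) (19,20) (5,20)]
2. After x ≤ 16: [(5,92/13) (15,4) (16,4) (16,20) (5,20)]
3. After y ≥ 7: [(5,92/13) (21/4,7) (16,7) (16,20) (5,20)]
4. After y ≤ 19: [(5,19) (5,92/13) (21/4,7) (16,7) (16,19)]
5. Canonical ring: [(5,92/13) (21/4,7) (16,7) (16,19) (5,19)]

Clipped polygon: [(5,92/13) (21/4,7) (16,7) (16,19) (5,19)]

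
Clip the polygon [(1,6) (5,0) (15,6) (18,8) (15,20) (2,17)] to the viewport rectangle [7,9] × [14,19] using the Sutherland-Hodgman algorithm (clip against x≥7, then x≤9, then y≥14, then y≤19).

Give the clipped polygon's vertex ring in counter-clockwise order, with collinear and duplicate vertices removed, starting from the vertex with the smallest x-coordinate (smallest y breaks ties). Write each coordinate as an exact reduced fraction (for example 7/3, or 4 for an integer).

Clipped polygon: [(7,14) (9,14) (9,242/13) (7,236/13)]

1. After x ≥ 7: [(7,6/5) (15,6) (18,8) (15,20) (7,236/13)]
2. After x ≤ 9: [(7,6/5) (9,12/5) (9,242/13) (7,236/13)]
3. After y ≥ 14: [(7,14) (9,14) (9,242/13) (7,236/13)]
4. After y ≤ 19: [(7,14) (9,14) (9,242/13) (7,236/13)]
5. Canonical ring: [(7,14) (9,14) (9,242/13) (7,236/13)]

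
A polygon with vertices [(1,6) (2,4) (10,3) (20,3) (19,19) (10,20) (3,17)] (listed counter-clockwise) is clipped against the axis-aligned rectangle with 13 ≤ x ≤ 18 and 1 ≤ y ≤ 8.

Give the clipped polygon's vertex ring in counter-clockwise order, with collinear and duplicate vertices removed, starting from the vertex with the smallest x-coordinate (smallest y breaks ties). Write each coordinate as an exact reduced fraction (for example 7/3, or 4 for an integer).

1. After x ≥ 13: [(13,3) (20,3) (19,19) (13,59/3)]
2. After x ≤ 18: [(13,3) (18,3) (18,172/9) (13,59/3)]
3. After y ≥ 1: [(13,3) (18,3) (18,172/9) (13,59/3)]
4. After y ≤ 8: [(13,8) (13,3) (18,3) (18,8)]
5. Canonical ring: [(13,3) (18,3) (18,8) (13,8)]

Clipped polygon: [(13,3) (18,3) (18,8) (13,8)]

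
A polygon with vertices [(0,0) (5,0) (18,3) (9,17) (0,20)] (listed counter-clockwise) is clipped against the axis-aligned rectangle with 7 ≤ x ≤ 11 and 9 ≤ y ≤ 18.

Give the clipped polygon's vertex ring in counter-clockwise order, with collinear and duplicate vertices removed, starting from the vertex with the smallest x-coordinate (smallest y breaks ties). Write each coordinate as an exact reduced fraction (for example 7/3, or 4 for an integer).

1. After x ≥ 7: [(7,6/13) (18,3) (9,17) (7,53/3)]
2. After x ≤ 11: [(7,6/13) (11,18/13) (11,125/9) (9,17) (7,53/3)]
3. After y ≥ 9: [(7,9) (11,9) (11,125/9) (9,17) (7,53/3)]
4. After y ≤ 18: [(7,9) (11,9) (11,125/9) (9,17) (7,53/3)]
5. Canonical ring: [(7,9) (11,9) (11,125/9) (9,17) (7,53/3)]

Clipped polygon: [(7,9) (11,9) (11,125/9) (9,17) (7,53/3)]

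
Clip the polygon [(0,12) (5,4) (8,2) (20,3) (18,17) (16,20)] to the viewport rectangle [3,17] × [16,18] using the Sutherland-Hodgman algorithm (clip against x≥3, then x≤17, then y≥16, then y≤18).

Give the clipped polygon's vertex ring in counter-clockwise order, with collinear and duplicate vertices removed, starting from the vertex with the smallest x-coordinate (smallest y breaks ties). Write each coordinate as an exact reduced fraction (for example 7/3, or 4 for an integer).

1. After x ≥ 3: [(3,27/2) (3,36/5) (5,4) (8,2) (20,3) (18,17) (16,20)]
2. After x ≤ 17: [(3,27/2) (3,36/5) (5,4) (8,2) (17,11/4) (17,37/2) (16,20)]
3. After y ≥ 16: [(8,16) (17,16) (17,37/2) (16,20)]
4. After y ≤ 18: [(12,18) (8,16) (17,16) (17,18)]
5. Canonical ring: [(8,16) (17,16) (17,18) (12,18)]

Clipped polygon: [(8,16) (17,16) (17,18) (12,18)]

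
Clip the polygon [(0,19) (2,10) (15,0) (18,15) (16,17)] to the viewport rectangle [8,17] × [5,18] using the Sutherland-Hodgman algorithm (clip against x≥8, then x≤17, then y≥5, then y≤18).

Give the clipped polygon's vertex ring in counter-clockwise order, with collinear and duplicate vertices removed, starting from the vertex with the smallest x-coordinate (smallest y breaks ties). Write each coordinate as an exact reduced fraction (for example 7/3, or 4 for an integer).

1. After x ≥ 8: [(8,18) (8,70/13) (15,0) (18,15) (16,17)]
2. After x ≤ 17: [(8,18) (8,70/13) (15,0) (17,10) (17,16) (16,17)]
3. After y ≥ 5: [(8,18) (8,70/13) (17/2,5) (16,5) (17,10) (17,16) (16,17)]
4. After y ≤ 18: [(8,18) (8,70/13) (17/2,5) (16,5) (17,10) (17,16) (16,17)]
5. Canonical ring: [(8,70/13) (17/2,5) (16,5) (17,10) (17,16) (16,17) (8,18)]

Clipped polygon: [(8,70/13) (17/2,5) (16,5) (17,10) (17,16) (16,17) (8,18)]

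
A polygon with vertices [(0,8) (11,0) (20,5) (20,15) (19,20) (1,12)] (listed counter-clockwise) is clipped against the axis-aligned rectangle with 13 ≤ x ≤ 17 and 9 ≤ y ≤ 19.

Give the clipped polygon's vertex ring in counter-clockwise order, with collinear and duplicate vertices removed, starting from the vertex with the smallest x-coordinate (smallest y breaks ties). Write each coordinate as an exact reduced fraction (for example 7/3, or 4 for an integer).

Clipped polygon: [(13,9) (17,9) (17,19) (67/4,19) (13,52/3)]

1. After x ≥ 13: [(13,10/9) (20,5) (20,15) (19,20) (13,52/3)]
2. After x ≤ 17: [(13,10/9) (17,10/3) (17,172/9) (13,52/3)]
3. After y ≥ 9: [(13,9) (17,9) (17,172/9) (13,52/3)]
4. After y ≤ 19: [(13,9) (17,9) (17,19) (67/4,19) (13,52/3)]
5. Canonical ring: [(13,9) (17,9) (17,19) (67/4,19) (13,52/3)]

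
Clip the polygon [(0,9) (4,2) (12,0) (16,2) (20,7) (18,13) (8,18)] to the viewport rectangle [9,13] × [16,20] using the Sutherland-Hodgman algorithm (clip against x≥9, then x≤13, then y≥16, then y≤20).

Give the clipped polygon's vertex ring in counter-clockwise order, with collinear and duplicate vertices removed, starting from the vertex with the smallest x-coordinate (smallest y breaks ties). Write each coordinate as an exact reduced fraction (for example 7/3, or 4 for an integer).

Clipped polygon: [(9,16) (12,16) (9,35/2)]

1. After x ≥ 9: [(9,3/4) (12,0) (16,2) (20,7) (18,13) (9,35/2)]
2. After x ≤ 13: [(9,3/4) (12,0) (13,1/2) (13,31/2) (9,35/2)]
3. After y ≥ 16: [(9,16) (12,16) (9,35/2)]
4. After y ≤ 20: [(9,16) (12,16) (9,35/2)]
5. Canonical ring: [(9,16) (12,16) (9,35/2)]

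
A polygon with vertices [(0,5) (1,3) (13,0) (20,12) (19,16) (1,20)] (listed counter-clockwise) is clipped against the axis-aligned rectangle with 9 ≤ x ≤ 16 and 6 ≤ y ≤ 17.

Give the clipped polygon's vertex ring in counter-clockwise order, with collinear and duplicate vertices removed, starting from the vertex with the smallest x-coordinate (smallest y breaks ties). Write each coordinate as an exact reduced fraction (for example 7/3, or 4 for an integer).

1. After x ≥ 9: [(9,1) (13,0) (20,12) (19,16) (9,164/9)]
2. After x ≤ 16: [(9,1) (13,0) (16,36/7) (16,50/3) (9,164/9)]
3. After y ≥ 6: [(9,6) (16,6) (16,50/3) (9,164/9)]
4. After y ≤ 17: [(9,17) (9,6) (16,6) (16,50/3) (29/2,17)]
5. Canonical ring: [(9,6) (16,6) (16,50/3) (29/2,17) (9,17)]

Clipped polygon: [(9,6) (16,6) (16,50/3) (29/2,17) (9,17)]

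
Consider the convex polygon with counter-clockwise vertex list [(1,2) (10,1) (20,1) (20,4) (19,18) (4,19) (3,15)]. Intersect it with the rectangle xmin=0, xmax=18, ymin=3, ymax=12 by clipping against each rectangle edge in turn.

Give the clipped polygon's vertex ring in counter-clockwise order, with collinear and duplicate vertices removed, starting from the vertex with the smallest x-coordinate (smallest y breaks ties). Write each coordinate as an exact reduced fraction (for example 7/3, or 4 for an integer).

1. After x ≥ 0: [(1,2) (10,1) (20,1) (20,4) (19,18) (4,19) (3,15)]
2. After x ≤ 18: [(1,2) (10,1) (18,1) (18,271/15) (4,19) (3,15)]
3. After y ≥ 3: [(15/13,3) (18,3) (18,271/15) (4,19) (3,15)]
4. After y ≤ 12: [(33/13,12) (15/13,3) (18,3) (18,12)]
5. Canonical ring: [(15/13,3) (18,3) (18,12) (33/13,12)]

Clipped polygon: [(15/13,3) (18,3) (18,12) (33/13,12)]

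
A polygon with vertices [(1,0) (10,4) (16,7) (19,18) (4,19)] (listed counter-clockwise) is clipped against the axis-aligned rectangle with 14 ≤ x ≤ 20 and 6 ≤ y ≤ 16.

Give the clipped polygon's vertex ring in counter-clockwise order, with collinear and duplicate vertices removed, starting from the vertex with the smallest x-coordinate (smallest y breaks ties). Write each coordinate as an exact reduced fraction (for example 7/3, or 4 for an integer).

1. After x ≥ 14: [(14,6) (16,7) (19,18) (14,55/3)]
2. After x ≤ 20: [(14,6) (16,7) (19,18) (14,55/3)]
3. After y ≥ 6: [(14,6) (16,7) (19,18) (14,55/3)]
4. After y ≤ 16: [(14,16) (14,6) (16,7) (203/11,16)]
5. Canonical ring: [(14,6) (16,7) (203/11,16) (14,16)]

Clipped polygon: [(14,6) (16,7) (203/11,16) (14,16)]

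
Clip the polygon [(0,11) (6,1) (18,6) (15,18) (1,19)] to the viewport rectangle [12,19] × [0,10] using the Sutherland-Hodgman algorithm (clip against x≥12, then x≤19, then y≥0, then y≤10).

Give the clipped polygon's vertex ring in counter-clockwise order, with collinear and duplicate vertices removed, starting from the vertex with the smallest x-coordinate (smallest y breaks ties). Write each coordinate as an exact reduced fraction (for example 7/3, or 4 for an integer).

1. After x ≥ 12: [(12,7/2) (18,6) (15,18) (12,255/14)]
2. After x ≤ 19: [(12,7/2) (18,6) (15,18) (12,255/14)]
3. After y ≥ 0: [(12,7/2) (18,6) (15,18) (12,255/14)]
4. After y ≤ 10: [(12,10) (12,7/2) (18,6) (17,10)]
5. Canonical ring: [(12,7/2) (18,6) (17,10) (12,10)]

Clipped polygon: [(12,7/2) (18,6) (17,10) (12,10)]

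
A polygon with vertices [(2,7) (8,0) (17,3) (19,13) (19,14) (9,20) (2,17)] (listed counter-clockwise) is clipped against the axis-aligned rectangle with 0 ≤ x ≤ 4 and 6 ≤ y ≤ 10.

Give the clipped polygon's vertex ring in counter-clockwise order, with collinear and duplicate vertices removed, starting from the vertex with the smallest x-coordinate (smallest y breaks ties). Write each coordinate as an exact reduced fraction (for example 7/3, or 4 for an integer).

1. After x ≥ 0: [(2,7) (8,0) (17,3) (19,13) (19,14) (9,20) (2,17)]
2. After x ≤ 4: [(2,7) (4,14/3) (4,125/7) (2,17)]
3. After y ≥ 6: [(2,7) (20/7,6) (4,6) (4,125/7) (2,17)]
4. After y ≤ 10: [(2,10) (2,7) (20/7,6) (4,6) (4,10)]
5. Canonical ring: [(2,7) (20/7,6) (4,6) (4,10) (2,10)]

Clipped polygon: [(2,7) (20/7,6) (4,6) (4,10) (2,10)]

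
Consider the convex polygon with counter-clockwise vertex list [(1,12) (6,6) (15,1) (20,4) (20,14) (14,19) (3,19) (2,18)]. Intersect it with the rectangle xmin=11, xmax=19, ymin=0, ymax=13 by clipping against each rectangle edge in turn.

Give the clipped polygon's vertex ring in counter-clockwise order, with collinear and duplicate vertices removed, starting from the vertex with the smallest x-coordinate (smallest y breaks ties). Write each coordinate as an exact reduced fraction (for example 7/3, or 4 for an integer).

Clipped polygon: [(11,29/9) (15,1) (19,17/5) (19,13) (11,13)]

1. After x ≥ 11: [(11,29/9) (15,1) (20,4) (20,14) (14,19) (11,19)]
2. After x ≤ 19: [(11,29/9) (15,1) (19,17/5) (19,89/6) (14,19) (11,19)]
3. After y ≥ 0: [(11,29/9) (15,1) (19,17/5) (19,89/6) (14,19) (11,19)]
4. After y ≤ 13: [(11,13) (11,29/9) (15,1) (19,17/5) (19,13)]
5. Canonical ring: [(11,29/9) (15,1) (19,17/5) (19,13) (11,13)]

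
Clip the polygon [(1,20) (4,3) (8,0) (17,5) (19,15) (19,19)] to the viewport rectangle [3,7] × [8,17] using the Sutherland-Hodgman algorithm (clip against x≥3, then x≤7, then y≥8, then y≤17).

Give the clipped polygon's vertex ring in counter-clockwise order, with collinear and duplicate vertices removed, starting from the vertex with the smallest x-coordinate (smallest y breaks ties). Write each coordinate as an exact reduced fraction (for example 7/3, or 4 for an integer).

Clipped polygon: [(3,26/3) (53/17,8) (7,8) (7,17) (3,17)]

1. After x ≥ 3: [(3,179/9) (3,26/3) (4,3) (8,0) (17,5) (19,15) (19,19)]
2. After x ≤ 7: [(7,59/3) (3,179/9) (3,26/3) (4,3) (7,3/4)]
3. After y ≥ 8: [(7,8) (7,59/3) (3,179/9) (3,26/3) (53/17,8)]
4. After y ≤ 17: [(7,8) (7,17) (3,17) (3,26/3) (53/17,8)]
5. Canonical ring: [(3,26/3) (53/17,8) (7,8) (7,17) (3,17)]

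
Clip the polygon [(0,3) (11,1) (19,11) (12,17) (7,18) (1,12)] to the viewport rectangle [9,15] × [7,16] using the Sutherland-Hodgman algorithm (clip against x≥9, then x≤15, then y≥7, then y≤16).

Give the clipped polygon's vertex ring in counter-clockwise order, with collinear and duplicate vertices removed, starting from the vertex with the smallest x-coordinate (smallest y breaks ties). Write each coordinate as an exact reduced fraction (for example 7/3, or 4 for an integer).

Clipped polygon: [(9,7) (15,7) (15,101/7) (79/6,16) (9,16)]

1. After x ≥ 9: [(9,15/11) (11,1) (19,11) (12,17) (9,88/5)]
2. After x ≤ 15: [(9,15/11) (11,1) (15,6) (15,101/7) (12,17) (9,88/5)]
3. After y ≥ 7: [(9,7) (15,7) (15,101/7) (12,17) (9,88/5)]
4. After y ≤ 16: [(9,16) (9,7) (15,7) (15,101/7) (79/6,16)]
5. Canonical ring: [(9,7) (15,7) (15,101/7) (79/6,16) (9,16)]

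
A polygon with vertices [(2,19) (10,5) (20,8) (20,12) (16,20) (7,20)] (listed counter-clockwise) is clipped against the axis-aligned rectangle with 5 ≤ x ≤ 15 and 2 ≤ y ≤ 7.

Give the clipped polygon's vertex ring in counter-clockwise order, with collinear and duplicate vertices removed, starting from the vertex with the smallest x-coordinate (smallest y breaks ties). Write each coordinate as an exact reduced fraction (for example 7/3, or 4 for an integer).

Clipped polygon: [(62/7,7) (10,5) (15,13/2) (15,7)]

1. After x ≥ 5: [(5,98/5) (5,55/4) (10,5) (20,8) (20,12) (16,20) (7,20)]
2. After x ≤ 15: [(5,98/5) (5,55/4) (10,5) (15,13/2) (15,20) (7,20)]
3. After y ≥ 2: [(5,98/5) (5,55/4) (10,5) (15,13/2) (15,20) (7,20)]
4. After y ≤ 7: [(62/7,7) (10,5) (15,13/2) (15,7)]
5. Canonical ring: [(62/7,7) (10,5) (15,13/2) (15,7)]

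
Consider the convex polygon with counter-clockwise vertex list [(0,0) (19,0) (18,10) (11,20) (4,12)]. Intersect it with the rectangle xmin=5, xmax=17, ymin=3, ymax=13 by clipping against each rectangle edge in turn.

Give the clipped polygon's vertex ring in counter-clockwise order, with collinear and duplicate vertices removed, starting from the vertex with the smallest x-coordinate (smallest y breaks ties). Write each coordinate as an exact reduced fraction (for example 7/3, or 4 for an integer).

1. After x ≥ 5: [(5,0) (19,0) (18,10) (11,20) (5,92/7)]
2. After x ≤ 17: [(5,0) (17,0) (17,80/7) (11,20) (5,92/7)]
3. After y ≥ 3: [(5,3) (17,3) (17,80/7) (11,20) (5,92/7)]
4. After y ≤ 13: [(5,13) (5,3) (17,3) (17,80/7) (159/10,13)]
5. Canonical ring: [(5,3) (17,3) (17,80/7) (159/10,13) (5,13)]

Clipped polygon: [(5,3) (17,3) (17,80/7) (159/10,13) (5,13)]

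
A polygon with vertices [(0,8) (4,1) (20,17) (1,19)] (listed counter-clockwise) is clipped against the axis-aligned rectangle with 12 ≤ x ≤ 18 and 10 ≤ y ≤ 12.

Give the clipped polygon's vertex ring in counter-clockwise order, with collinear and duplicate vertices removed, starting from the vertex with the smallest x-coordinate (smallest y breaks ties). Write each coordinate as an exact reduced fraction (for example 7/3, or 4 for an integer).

Clipped polygon: [(12,10) (13,10) (15,12) (12,12)]

1. After x ≥ 12: [(12,9) (20,17) (12,339/19)]
2. After x ≤ 18: [(12,9) (18,15) (18,327/19) (12,339/19)]
3. After y ≥ 10: [(12,10) (13,10) (18,15) (18,327/19) (12,339/19)]
4. After y ≤ 12: [(12,12) (12,10) (13,10) (15,12)]
5. Canonical ring: [(12,10) (13,10) (15,12) (12,12)]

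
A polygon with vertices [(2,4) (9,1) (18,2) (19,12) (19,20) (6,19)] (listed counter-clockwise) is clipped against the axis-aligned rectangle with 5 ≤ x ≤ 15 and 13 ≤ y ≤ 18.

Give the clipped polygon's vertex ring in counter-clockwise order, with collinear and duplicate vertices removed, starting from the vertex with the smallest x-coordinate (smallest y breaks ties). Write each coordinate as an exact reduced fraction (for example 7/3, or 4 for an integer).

1. After x ≥ 5: [(5,61/4) (5,19/7) (9,1) (18,2) (19,12) (19,20) (6,19)]
2. After x ≤ 15: [(5,61/4) (5,19/7) (9,1) (15,5/3) (15,256/13) (6,19)]
3. After y ≥ 13: [(5,61/4) (5,13) (15,13) (15,256/13) (6,19)]
4. After y ≤ 18: [(86/15,18) (5,61/4) (5,13) (15,13) (15,18)]
5. Canonical ring: [(5,13) (15,13) (15,18) (86/15,18) (5,61/4)]

Clipped polygon: [(5,13) (15,13) (15,18) (86/15,18) (5,61/4)]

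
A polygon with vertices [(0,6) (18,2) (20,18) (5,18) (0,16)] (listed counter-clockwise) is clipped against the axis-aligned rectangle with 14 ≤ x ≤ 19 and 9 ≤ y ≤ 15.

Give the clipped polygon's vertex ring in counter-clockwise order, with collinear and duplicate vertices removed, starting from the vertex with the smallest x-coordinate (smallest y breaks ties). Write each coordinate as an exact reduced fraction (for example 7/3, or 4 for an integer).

Clipped polygon: [(14,9) (151/8,9) (19,10) (19,15) (14,15)]

1. After x ≥ 14: [(14,26/9) (18,2) (20,18) (14,18)]
2. After x ≤ 19: [(14,26/9) (18,2) (19,10) (19,18) (14,18)]
3. After y ≥ 9: [(14,9) (151/8,9) (19,10) (19,18) (14,18)]
4. After y ≤ 15: [(14,15) (14,9) (151/8,9) (19,10) (19,15)]
5. Canonical ring: [(14,9) (151/8,9) (19,10) (19,15) (14,15)]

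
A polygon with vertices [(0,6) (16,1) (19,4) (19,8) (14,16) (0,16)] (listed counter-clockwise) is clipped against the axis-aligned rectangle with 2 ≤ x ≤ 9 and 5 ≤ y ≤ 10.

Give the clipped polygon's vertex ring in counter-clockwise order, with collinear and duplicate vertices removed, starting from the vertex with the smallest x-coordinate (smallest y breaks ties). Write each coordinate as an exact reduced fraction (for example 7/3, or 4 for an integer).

1. After x ≥ 2: [(2,43/8) (16,1) (19,4) (19,8) (14,16) (2,16)]
2. After x ≤ 9: [(2,43/8) (9,51/16) (9,16) (2,16)]
3. After y ≥ 5: [(2,43/8) (16/5,5) (9,5) (9,16) (2,16)]
4. After y ≤ 10: [(2,10) (2,43/8) (16/5,5) (9,5) (9,10)]
5. Canonical ring: [(2,43/8) (16/5,5) (9,5) (9,10) (2,10)]

Clipped polygon: [(2,43/8) (16/5,5) (9,5) (9,10) (2,10)]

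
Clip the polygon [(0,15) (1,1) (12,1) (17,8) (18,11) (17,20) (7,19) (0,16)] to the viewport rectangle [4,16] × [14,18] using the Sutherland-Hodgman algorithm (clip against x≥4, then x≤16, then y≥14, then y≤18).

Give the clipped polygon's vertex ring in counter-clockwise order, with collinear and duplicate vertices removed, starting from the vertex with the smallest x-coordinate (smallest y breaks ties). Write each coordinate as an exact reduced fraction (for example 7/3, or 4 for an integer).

Clipped polygon: [(4,14) (16,14) (16,18) (14/3,18) (4,124/7)]

1. After x ≥ 4: [(4,1) (12,1) (17,8) (18,11) (17,20) (7,19) (4,124/7)]
2. After x ≤ 16: [(4,1) (12,1) (16,33/5) (16,199/10) (7,19) (4,124/7)]
3. After y ≥ 14: [(4,14) (16,14) (16,199/10) (7,19) (4,124/7)]
4. After y ≤ 18: [(4,14) (16,14) (16,18) (14/3,18) (4,124/7)]
5. Canonical ring: [(4,14) (16,14) (16,18) (14/3,18) (4,124/7)]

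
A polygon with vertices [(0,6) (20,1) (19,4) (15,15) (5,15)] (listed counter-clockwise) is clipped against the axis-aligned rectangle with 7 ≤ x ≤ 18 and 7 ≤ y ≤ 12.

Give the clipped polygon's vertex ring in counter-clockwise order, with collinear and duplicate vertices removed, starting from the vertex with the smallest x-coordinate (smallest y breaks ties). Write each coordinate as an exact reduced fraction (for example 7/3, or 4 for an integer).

1. After x ≥ 7: [(7,17/4) (20,1) (19,4) (15,15) (7,15)]
2. After x ≤ 18: [(7,17/4) (18,3/2) (18,27/4) (15,15) (7,15)]
3. After y ≥ 7: [(7,7) (197/11,7) (15,15) (7,15)]
4. After y ≤ 12: [(7,12) (7,7) (197/11,7) (177/11,12)]
5. Canonical ring: [(7,7) (197/11,7) (177/11,12) (7,12)]

Clipped polygon: [(7,7) (197/11,7) (177/11,12) (7,12)]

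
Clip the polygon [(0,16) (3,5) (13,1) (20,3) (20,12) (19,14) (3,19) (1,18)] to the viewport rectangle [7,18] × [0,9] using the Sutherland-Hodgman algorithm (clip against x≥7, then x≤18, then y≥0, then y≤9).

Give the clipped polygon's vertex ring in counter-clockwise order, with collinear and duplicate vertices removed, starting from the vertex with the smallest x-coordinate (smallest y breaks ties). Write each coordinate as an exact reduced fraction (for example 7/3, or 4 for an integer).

1. After x ≥ 7: [(7,17/5) (13,1) (20,3) (20,12) (19,14) (7,71/4)]
2. After x ≤ 18: [(7,17/5) (13,1) (18,17/7) (18,229/16) (7,71/4)]
3. After y ≥ 0: [(7,17/5) (13,1) (18,17/7) (18,229/16) (7,71/4)]
4. After y ≤ 9: [(7,9) (7,17/5) (13,1) (18,17/7) (18,9)]
5. Canonical ring: [(7,17/5) (13,1) (18,17/7) (18,9) (7,9)]

Clipped polygon: [(7,17/5) (13,1) (18,17/7) (18,9) (7,9)]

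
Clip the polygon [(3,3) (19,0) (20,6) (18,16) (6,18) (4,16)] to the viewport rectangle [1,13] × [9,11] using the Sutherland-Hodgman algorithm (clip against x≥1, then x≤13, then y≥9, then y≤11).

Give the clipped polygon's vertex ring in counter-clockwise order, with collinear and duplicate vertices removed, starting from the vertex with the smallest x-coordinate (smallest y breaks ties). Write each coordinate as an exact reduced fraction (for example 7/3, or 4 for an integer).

1. After x ≥ 1: [(3,3) (19,0) (20,6) (18,16) (6,18) (4,16)]
2. After x ≤ 13: [(3,3) (13,9/8) (13,101/6) (6,18) (4,16)]
3. After y ≥ 9: [(45/13,9) (13,9) (13,101/6) (6,18) (4,16)]
4. After y ≤ 11: [(47/13,11) (45/13,9) (13,9) (13,11)]
5. Canonical ring: [(45/13,9) (13,9) (13,11) (47/13,11)]

Clipped polygon: [(45/13,9) (13,9) (13,11) (47/13,11)]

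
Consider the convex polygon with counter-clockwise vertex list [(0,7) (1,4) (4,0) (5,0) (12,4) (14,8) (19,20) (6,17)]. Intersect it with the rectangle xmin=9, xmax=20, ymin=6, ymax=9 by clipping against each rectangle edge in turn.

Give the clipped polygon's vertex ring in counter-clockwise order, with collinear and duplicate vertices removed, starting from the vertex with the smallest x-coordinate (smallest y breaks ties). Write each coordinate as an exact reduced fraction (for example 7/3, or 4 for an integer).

1. After x ≥ 9: [(9,16/7) (12,4) (14,8) (19,20) (9,230/13)]
2. After x ≤ 20: [(9,16/7) (12,4) (14,8) (19,20) (9,230/13)]
3. After y ≥ 6: [(9,6) (13,6) (14,8) (19,20) (9,230/13)]
4. After y ≤ 9: [(9,9) (9,6) (13,6) (14,8) (173/12,9)]
5. Canonical ring: [(9,6) (13,6) (14,8) (173/12,9) (9,9)]

Clipped polygon: [(9,6) (13,6) (14,8) (173/12,9) (9,9)]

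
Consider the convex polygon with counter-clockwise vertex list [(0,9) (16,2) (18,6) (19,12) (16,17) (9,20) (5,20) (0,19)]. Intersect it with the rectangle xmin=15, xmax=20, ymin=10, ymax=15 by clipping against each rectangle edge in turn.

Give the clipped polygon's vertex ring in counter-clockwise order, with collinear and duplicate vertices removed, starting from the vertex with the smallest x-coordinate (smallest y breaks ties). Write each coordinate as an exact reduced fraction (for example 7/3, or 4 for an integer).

1. After x ≥ 15: [(15,39/16) (16,2) (18,6) (19,12) (16,17) (15,122/7)]
2. After x ≤ 20: [(15,39/16) (16,2) (18,6) (19,12) (16,17) (15,122/7)]
3. After y ≥ 10: [(15,10) (56/3,10) (19,12) (16,17) (15,122/7)]
4. After y ≤ 15: [(15,15) (15,10) (56/3,10) (19,12) (86/5,15)]
5. Canonical ring: [(15,10) (56/3,10) (19,12) (86/5,15) (15,15)]

Clipped polygon: [(15,10) (56/3,10) (19,12) (86/5,15) (15,15)]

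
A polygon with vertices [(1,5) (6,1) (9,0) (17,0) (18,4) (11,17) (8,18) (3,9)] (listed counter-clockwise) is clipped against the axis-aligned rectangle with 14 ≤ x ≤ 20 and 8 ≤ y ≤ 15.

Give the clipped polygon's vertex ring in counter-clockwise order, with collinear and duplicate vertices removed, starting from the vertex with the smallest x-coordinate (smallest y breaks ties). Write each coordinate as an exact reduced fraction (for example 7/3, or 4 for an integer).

1. After x ≥ 14: [(14,0) (17,0) (18,4) (14,80/7)]
2. After x ≤ 20: [(14,0) (17,0) (18,4) (14,80/7)]
3. After y ≥ 8: [(14,8) (206/13,8) (14,80/7)]
4. After y ≤ 15: [(14,8) (206/13,8) (14,80/7)]
5. Canonical ring: [(14,8) (206/13,8) (14,80/7)]

Clipped polygon: [(14,8) (206/13,8) (14,80/7)]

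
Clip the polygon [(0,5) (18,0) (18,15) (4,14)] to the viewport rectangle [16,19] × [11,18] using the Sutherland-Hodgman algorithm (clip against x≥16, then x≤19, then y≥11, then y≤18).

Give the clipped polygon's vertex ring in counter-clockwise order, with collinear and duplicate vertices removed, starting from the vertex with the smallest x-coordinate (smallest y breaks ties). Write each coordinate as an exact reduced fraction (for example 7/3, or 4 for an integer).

Clipped polygon: [(16,11) (18,11) (18,15) (16,104/7)]

1. After x ≥ 16: [(16,5/9) (18,0) (18,15) (16,104/7)]
2. After x ≤ 19: [(16,5/9) (18,0) (18,15) (16,104/7)]
3. After y ≥ 11: [(16,11) (18,11) (18,15) (16,104/7)]
4. After y ≤ 18: [(16,11) (18,11) (18,15) (16,104/7)]
5. Canonical ring: [(16,11) (18,11) (18,15) (16,104/7)]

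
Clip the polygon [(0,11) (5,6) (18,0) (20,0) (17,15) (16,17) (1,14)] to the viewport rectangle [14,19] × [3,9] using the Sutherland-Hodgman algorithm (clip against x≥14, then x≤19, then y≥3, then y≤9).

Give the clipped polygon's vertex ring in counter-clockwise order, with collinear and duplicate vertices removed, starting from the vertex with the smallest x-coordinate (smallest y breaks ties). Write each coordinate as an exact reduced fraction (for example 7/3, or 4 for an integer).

Clipped polygon: [(14,3) (19,3) (19,5) (91/5,9) (14,9)]

1. After x ≥ 14: [(14,24/13) (18,0) (20,0) (17,15) (16,17) (14,83/5)]
2. After x ≤ 19: [(14,24/13) (18,0) (19,0) (19,5) (17,15) (16,17) (14,83/5)]
3. After y ≥ 3: [(14,3) (19,3) (19,5) (17,15) (16,17) (14,83/5)]
4. After y ≤ 9: [(14,9) (14,3) (19,3) (19,5) (91/5,9)]
5. Canonical ring: [(14,3) (19,3) (19,5) (91/5,9) (14,9)]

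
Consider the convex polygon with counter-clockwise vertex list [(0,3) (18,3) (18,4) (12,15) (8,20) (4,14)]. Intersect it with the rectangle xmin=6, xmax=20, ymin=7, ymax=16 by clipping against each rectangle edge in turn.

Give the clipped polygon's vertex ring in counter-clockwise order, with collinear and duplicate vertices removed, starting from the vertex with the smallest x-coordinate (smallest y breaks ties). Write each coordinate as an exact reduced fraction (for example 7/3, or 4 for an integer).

Clipped polygon: [(6,7) (180/11,7) (12,15) (56/5,16) (6,16)]

1. After x ≥ 6: [(6,3) (18,3) (18,4) (12,15) (8,20) (6,17)]
2. After x ≤ 20: [(6,3) (18,3) (18,4) (12,15) (8,20) (6,17)]
3. After y ≥ 7: [(6,7) (180/11,7) (12,15) (8,20) (6,17)]
4. After y ≤ 16: [(6,16) (6,7) (180/11,7) (12,15) (56/5,16)]
5. Canonical ring: [(6,7) (180/11,7) (12,15) (56/5,16) (6,16)]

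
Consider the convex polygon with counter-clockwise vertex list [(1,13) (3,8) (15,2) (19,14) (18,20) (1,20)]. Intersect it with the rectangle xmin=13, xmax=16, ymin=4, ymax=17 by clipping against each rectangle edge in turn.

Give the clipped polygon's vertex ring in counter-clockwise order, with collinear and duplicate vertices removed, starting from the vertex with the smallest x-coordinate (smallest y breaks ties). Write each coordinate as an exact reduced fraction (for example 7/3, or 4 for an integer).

Clipped polygon: [(13,4) (47/3,4) (16,5) (16,17) (13,17)]

1. After x ≥ 13: [(13,3) (15,2) (19,14) (18,20) (13,20)]
2. After x ≤ 16: [(13,3) (15,2) (16,5) (16,20) (13,20)]
3. After y ≥ 4: [(13,4) (47/3,4) (16,5) (16,20) (13,20)]
4. After y ≤ 17: [(13,17) (13,4) (47/3,4) (16,5) (16,17)]
5. Canonical ring: [(13,4) (47/3,4) (16,5) (16,17) (13,17)]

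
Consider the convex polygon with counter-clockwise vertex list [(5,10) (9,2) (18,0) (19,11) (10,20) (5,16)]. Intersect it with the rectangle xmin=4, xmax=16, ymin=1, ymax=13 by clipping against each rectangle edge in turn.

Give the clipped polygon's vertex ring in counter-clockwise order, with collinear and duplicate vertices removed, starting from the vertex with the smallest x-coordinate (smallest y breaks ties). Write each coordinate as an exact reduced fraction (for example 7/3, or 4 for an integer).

Clipped polygon: [(5,10) (9,2) (27/2,1) (16,1) (16,13) (5,13)]

1. After x ≥ 4: [(5,10) (9,2) (18,0) (19,11) (10,20) (5,16)]
2. After x ≤ 16: [(5,10) (9,2) (16,4/9) (16,14) (10,20) (5,16)]
3. After y ≥ 1: [(5,10) (9,2) (27/2,1) (16,1) (16,14) (10,20) (5,16)]
4. After y ≤ 13: [(5,13) (5,10) (9,2) (27/2,1) (16,1) (16,13)]
5. Canonical ring: [(5,10) (9,2) (27/2,1) (16,1) (16,13) (5,13)]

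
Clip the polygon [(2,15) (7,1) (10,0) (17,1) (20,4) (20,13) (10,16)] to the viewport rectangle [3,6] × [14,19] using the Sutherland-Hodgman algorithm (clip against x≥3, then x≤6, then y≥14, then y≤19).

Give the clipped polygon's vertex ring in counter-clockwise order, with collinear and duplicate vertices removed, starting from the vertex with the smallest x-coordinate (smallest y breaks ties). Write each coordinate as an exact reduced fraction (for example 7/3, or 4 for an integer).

1. After x ≥ 3: [(3,121/8) (3,61/5) (7,1) (10,0) (17,1) (20,4) (20,13) (10,16)]
2. After x ≤ 6: [(6,31/2) (3,121/8) (3,61/5) (6,19/5)]
3. After y ≥ 14: [(6,14) (6,31/2) (3,121/8) (3,14)]
4. After y ≤ 19: [(6,14) (6,31/2) (3,121/8) (3,14)]
5. Canonical ring: [(3,14) (6,14) (6,31/2) (3,121/8)]

Clipped polygon: [(3,14) (6,14) (6,31/2) (3,121/8)]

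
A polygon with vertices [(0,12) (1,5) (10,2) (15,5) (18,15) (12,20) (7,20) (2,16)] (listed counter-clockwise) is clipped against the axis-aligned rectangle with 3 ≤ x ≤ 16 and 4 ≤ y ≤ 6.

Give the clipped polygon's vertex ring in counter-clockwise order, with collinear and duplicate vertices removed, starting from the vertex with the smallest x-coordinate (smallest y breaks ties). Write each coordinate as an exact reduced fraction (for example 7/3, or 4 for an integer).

1. After x ≥ 3: [(3,13/3) (10,2) (15,5) (18,15) (12,20) (7,20) (3,84/5)]
2. After x ≤ 16: [(3,13/3) (10,2) (15,5) (16,25/3) (16,50/3) (12,20) (7,20) (3,84/5)]
3. After y ≥ 4: [(3,13/3) (4,4) (40/3,4) (15,5) (16,25/3) (16,50/3) (12,20) (7,20) (3,84/5)]
4. After y ≤ 6: [(3,6) (3,13/3) (4,4) (40/3,4) (15,5) (153/10,6)]
5. Canonical ring: [(3,13/3) (4,4) (40/3,4) (15,5) (153/10,6) (3,6)]

Clipped polygon: [(3,13/3) (4,4) (40/3,4) (15,5) (153/10,6) (3,6)]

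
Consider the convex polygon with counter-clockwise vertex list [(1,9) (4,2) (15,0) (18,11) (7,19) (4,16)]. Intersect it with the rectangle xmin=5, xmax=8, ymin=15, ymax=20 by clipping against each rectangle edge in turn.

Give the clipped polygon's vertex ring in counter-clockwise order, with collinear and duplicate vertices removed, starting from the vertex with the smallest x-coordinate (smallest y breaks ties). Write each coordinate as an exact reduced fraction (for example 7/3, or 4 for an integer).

Clipped polygon: [(5,15) (8,15) (8,201/11) (7,19) (5,17)]

1. After x ≥ 5: [(5,20/11) (15,0) (18,11) (7,19) (5,17)]
2. After x ≤ 8: [(5,20/11) (8,14/11) (8,201/11) (7,19) (5,17)]
3. After y ≥ 15: [(5,15) (8,15) (8,201/11) (7,19) (5,17)]
4. After y ≤ 20: [(5,15) (8,15) (8,201/11) (7,19) (5,17)]
5. Canonical ring: [(5,15) (8,15) (8,201/11) (7,19) (5,17)]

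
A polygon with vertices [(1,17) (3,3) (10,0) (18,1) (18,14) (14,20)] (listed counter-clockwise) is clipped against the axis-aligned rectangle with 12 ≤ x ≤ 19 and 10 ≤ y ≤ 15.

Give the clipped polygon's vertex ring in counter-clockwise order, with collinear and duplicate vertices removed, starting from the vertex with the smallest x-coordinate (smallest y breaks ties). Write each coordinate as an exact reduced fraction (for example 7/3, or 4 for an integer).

Clipped polygon: [(12,10) (18,10) (18,14) (52/3,15) (12,15)]

1. After x ≥ 12: [(12,254/13) (12,1/4) (18,1) (18,14) (14,20)]
2. After x ≤ 19: [(12,254/13) (12,1/4) (18,1) (18,14) (14,20)]
3. After y ≥ 10: [(12,254/13) (12,10) (18,10) (18,14) (14,20)]
4. After y ≤ 15: [(12,15) (12,10) (18,10) (18,14) (52/3,15)]
5. Canonical ring: [(12,10) (18,10) (18,14) (52/3,15) (12,15)]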